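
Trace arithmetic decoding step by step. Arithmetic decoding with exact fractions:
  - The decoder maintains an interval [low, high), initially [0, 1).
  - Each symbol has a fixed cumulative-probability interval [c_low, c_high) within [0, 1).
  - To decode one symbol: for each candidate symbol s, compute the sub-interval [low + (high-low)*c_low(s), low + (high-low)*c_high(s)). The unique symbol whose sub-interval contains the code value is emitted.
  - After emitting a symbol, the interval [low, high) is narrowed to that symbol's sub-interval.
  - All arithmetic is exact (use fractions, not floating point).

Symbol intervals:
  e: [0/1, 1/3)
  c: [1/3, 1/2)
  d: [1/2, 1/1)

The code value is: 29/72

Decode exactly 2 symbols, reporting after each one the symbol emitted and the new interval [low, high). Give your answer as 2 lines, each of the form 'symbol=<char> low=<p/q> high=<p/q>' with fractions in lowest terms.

Step 1: interval [0/1, 1/1), width = 1/1 - 0/1 = 1/1
  'e': [0/1 + 1/1*0/1, 0/1 + 1/1*1/3) = [0/1, 1/3)
  'c': [0/1 + 1/1*1/3, 0/1 + 1/1*1/2) = [1/3, 1/2) <- contains code 29/72
  'd': [0/1 + 1/1*1/2, 0/1 + 1/1*1/1) = [1/2, 1/1)
  emit 'c', narrow to [1/3, 1/2)
Step 2: interval [1/3, 1/2), width = 1/2 - 1/3 = 1/6
  'e': [1/3 + 1/6*0/1, 1/3 + 1/6*1/3) = [1/3, 7/18)
  'c': [1/3 + 1/6*1/3, 1/3 + 1/6*1/2) = [7/18, 5/12) <- contains code 29/72
  'd': [1/3 + 1/6*1/2, 1/3 + 1/6*1/1) = [5/12, 1/2)
  emit 'c', narrow to [7/18, 5/12)

Answer: symbol=c low=1/3 high=1/2
symbol=c low=7/18 high=5/12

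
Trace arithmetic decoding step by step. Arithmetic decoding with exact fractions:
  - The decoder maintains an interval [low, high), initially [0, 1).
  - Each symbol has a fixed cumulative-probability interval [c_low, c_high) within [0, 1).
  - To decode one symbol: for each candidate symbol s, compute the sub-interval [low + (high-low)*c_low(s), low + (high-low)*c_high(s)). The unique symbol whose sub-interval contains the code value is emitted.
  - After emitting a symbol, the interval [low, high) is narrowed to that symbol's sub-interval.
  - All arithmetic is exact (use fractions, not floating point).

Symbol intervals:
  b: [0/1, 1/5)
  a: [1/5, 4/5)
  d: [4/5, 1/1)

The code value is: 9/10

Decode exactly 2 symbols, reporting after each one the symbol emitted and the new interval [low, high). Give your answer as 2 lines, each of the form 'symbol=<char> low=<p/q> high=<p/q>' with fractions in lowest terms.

Answer: symbol=d low=4/5 high=1/1
symbol=a low=21/25 high=24/25

Derivation:
Step 1: interval [0/1, 1/1), width = 1/1 - 0/1 = 1/1
  'b': [0/1 + 1/1*0/1, 0/1 + 1/1*1/5) = [0/1, 1/5)
  'a': [0/1 + 1/1*1/5, 0/1 + 1/1*4/5) = [1/5, 4/5)
  'd': [0/1 + 1/1*4/5, 0/1 + 1/1*1/1) = [4/5, 1/1) <- contains code 9/10
  emit 'd', narrow to [4/5, 1/1)
Step 2: interval [4/5, 1/1), width = 1/1 - 4/5 = 1/5
  'b': [4/5 + 1/5*0/1, 4/5 + 1/5*1/5) = [4/5, 21/25)
  'a': [4/5 + 1/5*1/5, 4/5 + 1/5*4/5) = [21/25, 24/25) <- contains code 9/10
  'd': [4/5 + 1/5*4/5, 4/5 + 1/5*1/1) = [24/25, 1/1)
  emit 'a', narrow to [21/25, 24/25)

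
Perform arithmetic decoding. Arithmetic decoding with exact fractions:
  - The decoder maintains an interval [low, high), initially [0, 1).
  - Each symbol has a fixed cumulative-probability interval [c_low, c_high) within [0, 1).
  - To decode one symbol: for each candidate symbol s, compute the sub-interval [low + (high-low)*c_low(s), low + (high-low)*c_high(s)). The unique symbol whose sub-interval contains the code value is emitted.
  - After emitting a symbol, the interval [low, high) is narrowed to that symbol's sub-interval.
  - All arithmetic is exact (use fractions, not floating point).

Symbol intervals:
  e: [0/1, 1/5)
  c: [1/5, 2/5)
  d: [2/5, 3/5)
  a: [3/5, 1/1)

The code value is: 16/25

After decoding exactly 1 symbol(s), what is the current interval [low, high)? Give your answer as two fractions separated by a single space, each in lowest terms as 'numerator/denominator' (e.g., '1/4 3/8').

Step 1: interval [0/1, 1/1), width = 1/1 - 0/1 = 1/1
  'e': [0/1 + 1/1*0/1, 0/1 + 1/1*1/5) = [0/1, 1/5)
  'c': [0/1 + 1/1*1/5, 0/1 + 1/1*2/5) = [1/5, 2/5)
  'd': [0/1 + 1/1*2/5, 0/1 + 1/1*3/5) = [2/5, 3/5)
  'a': [0/1 + 1/1*3/5, 0/1 + 1/1*1/1) = [3/5, 1/1) <- contains code 16/25
  emit 'a', narrow to [3/5, 1/1)

Answer: 3/5 1/1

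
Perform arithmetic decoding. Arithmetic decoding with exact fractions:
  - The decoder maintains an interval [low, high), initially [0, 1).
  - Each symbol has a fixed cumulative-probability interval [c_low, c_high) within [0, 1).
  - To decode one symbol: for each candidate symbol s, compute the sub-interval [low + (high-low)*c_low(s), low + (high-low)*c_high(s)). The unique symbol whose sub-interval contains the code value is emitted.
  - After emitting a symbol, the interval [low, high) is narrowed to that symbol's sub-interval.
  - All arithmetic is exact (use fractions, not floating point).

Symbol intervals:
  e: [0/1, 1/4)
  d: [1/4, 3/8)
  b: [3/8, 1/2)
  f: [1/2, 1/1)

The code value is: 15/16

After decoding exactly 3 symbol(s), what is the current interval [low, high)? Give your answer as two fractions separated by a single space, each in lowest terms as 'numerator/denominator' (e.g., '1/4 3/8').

Step 1: interval [0/1, 1/1), width = 1/1 - 0/1 = 1/1
  'e': [0/1 + 1/1*0/1, 0/1 + 1/1*1/4) = [0/1, 1/4)
  'd': [0/1 + 1/1*1/4, 0/1 + 1/1*3/8) = [1/4, 3/8)
  'b': [0/1 + 1/1*3/8, 0/1 + 1/1*1/2) = [3/8, 1/2)
  'f': [0/1 + 1/1*1/2, 0/1 + 1/1*1/1) = [1/2, 1/1) <- contains code 15/16
  emit 'f', narrow to [1/2, 1/1)
Step 2: interval [1/2, 1/1), width = 1/1 - 1/2 = 1/2
  'e': [1/2 + 1/2*0/1, 1/2 + 1/2*1/4) = [1/2, 5/8)
  'd': [1/2 + 1/2*1/4, 1/2 + 1/2*3/8) = [5/8, 11/16)
  'b': [1/2 + 1/2*3/8, 1/2 + 1/2*1/2) = [11/16, 3/4)
  'f': [1/2 + 1/2*1/2, 1/2 + 1/2*1/1) = [3/4, 1/1) <- contains code 15/16
  emit 'f', narrow to [3/4, 1/1)
Step 3: interval [3/4, 1/1), width = 1/1 - 3/4 = 1/4
  'e': [3/4 + 1/4*0/1, 3/4 + 1/4*1/4) = [3/4, 13/16)
  'd': [3/4 + 1/4*1/4, 3/4 + 1/4*3/8) = [13/16, 27/32)
  'b': [3/4 + 1/4*3/8, 3/4 + 1/4*1/2) = [27/32, 7/8)
  'f': [3/4 + 1/4*1/2, 3/4 + 1/4*1/1) = [7/8, 1/1) <- contains code 15/16
  emit 'f', narrow to [7/8, 1/1)

Answer: 7/8 1/1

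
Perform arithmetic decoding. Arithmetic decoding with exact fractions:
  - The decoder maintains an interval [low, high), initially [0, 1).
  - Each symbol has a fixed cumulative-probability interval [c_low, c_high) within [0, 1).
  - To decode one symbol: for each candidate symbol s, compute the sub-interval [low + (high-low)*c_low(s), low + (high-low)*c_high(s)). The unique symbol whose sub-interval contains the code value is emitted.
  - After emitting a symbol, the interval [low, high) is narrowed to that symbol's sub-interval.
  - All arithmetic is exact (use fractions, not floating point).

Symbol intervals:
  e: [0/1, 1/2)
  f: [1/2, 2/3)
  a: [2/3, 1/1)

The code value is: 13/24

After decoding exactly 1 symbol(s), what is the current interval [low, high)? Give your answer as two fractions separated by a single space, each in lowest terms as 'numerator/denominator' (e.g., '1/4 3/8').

Step 1: interval [0/1, 1/1), width = 1/1 - 0/1 = 1/1
  'e': [0/1 + 1/1*0/1, 0/1 + 1/1*1/2) = [0/1, 1/2)
  'f': [0/1 + 1/1*1/2, 0/1 + 1/1*2/3) = [1/2, 2/3) <- contains code 13/24
  'a': [0/1 + 1/1*2/3, 0/1 + 1/1*1/1) = [2/3, 1/1)
  emit 'f', narrow to [1/2, 2/3)

Answer: 1/2 2/3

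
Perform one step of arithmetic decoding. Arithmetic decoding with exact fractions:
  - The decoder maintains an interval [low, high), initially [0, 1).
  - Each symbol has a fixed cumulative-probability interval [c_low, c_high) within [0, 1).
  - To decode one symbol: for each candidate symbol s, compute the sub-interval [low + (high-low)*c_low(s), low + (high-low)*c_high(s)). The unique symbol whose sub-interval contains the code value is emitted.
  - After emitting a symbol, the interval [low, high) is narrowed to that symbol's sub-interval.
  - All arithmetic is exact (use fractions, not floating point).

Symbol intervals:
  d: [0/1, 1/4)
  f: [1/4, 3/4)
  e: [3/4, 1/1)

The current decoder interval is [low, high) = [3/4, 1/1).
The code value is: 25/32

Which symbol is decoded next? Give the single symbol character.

Answer: d

Derivation:
Interval width = high − low = 1/1 − 3/4 = 1/4
Scaled code = (code − low) / width = (25/32 − 3/4) / 1/4 = 1/8
  d: [0/1, 1/4) ← scaled code falls here ✓
  f: [1/4, 3/4) 
  e: [3/4, 1/1) 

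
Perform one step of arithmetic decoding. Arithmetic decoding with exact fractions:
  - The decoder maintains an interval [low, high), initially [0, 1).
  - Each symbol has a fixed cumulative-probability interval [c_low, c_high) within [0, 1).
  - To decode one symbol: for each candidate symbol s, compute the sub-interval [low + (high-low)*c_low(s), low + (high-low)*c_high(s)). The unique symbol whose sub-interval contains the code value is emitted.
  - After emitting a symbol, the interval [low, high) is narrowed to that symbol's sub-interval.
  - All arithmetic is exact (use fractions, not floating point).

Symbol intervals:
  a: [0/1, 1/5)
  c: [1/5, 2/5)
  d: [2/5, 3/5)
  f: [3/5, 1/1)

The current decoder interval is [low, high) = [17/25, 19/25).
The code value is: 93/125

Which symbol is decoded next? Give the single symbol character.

Interval width = high − low = 19/25 − 17/25 = 2/25
Scaled code = (code − low) / width = (93/125 − 17/25) / 2/25 = 4/5
  a: [0/1, 1/5) 
  c: [1/5, 2/5) 
  d: [2/5, 3/5) 
  f: [3/5, 1/1) ← scaled code falls here ✓

Answer: f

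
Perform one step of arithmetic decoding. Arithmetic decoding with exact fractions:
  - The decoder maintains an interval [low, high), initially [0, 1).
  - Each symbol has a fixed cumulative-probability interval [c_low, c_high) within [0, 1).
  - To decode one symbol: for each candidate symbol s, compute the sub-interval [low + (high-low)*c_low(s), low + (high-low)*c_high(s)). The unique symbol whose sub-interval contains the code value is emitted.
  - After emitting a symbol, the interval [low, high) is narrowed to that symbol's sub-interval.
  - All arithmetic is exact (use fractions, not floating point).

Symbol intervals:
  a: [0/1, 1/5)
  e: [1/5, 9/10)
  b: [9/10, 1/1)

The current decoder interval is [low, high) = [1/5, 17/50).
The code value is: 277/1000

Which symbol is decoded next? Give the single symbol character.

Answer: e

Derivation:
Interval width = high − low = 17/50 − 1/5 = 7/50
Scaled code = (code − low) / width = (277/1000 − 1/5) / 7/50 = 11/20
  a: [0/1, 1/5) 
  e: [1/5, 9/10) ← scaled code falls here ✓
  b: [9/10, 1/1) 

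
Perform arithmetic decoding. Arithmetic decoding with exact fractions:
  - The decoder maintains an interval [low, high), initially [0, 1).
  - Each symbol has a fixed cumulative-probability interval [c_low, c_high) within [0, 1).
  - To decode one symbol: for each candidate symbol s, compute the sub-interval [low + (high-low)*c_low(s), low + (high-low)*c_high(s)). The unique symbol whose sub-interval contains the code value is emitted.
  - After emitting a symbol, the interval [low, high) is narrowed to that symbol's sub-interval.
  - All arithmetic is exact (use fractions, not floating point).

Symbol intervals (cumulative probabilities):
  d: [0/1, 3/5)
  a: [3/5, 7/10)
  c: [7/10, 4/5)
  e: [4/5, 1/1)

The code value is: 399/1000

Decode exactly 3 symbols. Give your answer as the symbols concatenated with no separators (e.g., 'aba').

Step 1: interval [0/1, 1/1), width = 1/1 - 0/1 = 1/1
  'd': [0/1 + 1/1*0/1, 0/1 + 1/1*3/5) = [0/1, 3/5) <- contains code 399/1000
  'a': [0/1 + 1/1*3/5, 0/1 + 1/1*7/10) = [3/5, 7/10)
  'c': [0/1 + 1/1*7/10, 0/1 + 1/1*4/5) = [7/10, 4/5)
  'e': [0/1 + 1/1*4/5, 0/1 + 1/1*1/1) = [4/5, 1/1)
  emit 'd', narrow to [0/1, 3/5)
Step 2: interval [0/1, 3/5), width = 3/5 - 0/1 = 3/5
  'd': [0/1 + 3/5*0/1, 0/1 + 3/5*3/5) = [0/1, 9/25)
  'a': [0/1 + 3/5*3/5, 0/1 + 3/5*7/10) = [9/25, 21/50) <- contains code 399/1000
  'c': [0/1 + 3/5*7/10, 0/1 + 3/5*4/5) = [21/50, 12/25)
  'e': [0/1 + 3/5*4/5, 0/1 + 3/5*1/1) = [12/25, 3/5)
  emit 'a', narrow to [9/25, 21/50)
Step 3: interval [9/25, 21/50), width = 21/50 - 9/25 = 3/50
  'd': [9/25 + 3/50*0/1, 9/25 + 3/50*3/5) = [9/25, 99/250)
  'a': [9/25 + 3/50*3/5, 9/25 + 3/50*7/10) = [99/250, 201/500) <- contains code 399/1000
  'c': [9/25 + 3/50*7/10, 9/25 + 3/50*4/5) = [201/500, 51/125)
  'e': [9/25 + 3/50*4/5, 9/25 + 3/50*1/1) = [51/125, 21/50)
  emit 'a', narrow to [99/250, 201/500)

Answer: daa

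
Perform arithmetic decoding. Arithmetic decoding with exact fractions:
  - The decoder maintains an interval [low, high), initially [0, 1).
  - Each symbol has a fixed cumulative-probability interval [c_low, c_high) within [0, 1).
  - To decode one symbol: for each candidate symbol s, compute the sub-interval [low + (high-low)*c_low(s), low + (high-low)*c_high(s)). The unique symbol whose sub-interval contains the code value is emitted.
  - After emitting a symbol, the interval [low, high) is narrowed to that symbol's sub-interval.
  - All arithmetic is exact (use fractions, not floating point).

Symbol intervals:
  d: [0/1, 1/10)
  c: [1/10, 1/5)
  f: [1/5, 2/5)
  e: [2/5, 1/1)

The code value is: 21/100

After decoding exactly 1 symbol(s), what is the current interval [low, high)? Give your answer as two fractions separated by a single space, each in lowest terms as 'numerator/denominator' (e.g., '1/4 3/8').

Answer: 1/5 2/5

Derivation:
Step 1: interval [0/1, 1/1), width = 1/1 - 0/1 = 1/1
  'd': [0/1 + 1/1*0/1, 0/1 + 1/1*1/10) = [0/1, 1/10)
  'c': [0/1 + 1/1*1/10, 0/1 + 1/1*1/5) = [1/10, 1/5)
  'f': [0/1 + 1/1*1/5, 0/1 + 1/1*2/5) = [1/5, 2/5) <- contains code 21/100
  'e': [0/1 + 1/1*2/5, 0/1 + 1/1*1/1) = [2/5, 1/1)
  emit 'f', narrow to [1/5, 2/5)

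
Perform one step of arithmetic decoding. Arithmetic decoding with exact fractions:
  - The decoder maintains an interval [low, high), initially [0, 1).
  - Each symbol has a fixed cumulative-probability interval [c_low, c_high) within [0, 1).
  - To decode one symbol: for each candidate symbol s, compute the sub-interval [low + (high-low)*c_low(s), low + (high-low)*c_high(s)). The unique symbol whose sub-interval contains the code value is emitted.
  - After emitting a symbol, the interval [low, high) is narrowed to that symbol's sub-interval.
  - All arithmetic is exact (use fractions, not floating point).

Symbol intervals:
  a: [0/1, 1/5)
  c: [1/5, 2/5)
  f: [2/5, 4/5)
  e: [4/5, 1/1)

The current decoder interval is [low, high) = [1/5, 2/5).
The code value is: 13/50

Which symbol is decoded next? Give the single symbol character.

Answer: c

Derivation:
Interval width = high − low = 2/5 − 1/5 = 1/5
Scaled code = (code − low) / width = (13/50 − 1/5) / 1/5 = 3/10
  a: [0/1, 1/5) 
  c: [1/5, 2/5) ← scaled code falls here ✓
  f: [2/5, 4/5) 
  e: [4/5, 1/1) 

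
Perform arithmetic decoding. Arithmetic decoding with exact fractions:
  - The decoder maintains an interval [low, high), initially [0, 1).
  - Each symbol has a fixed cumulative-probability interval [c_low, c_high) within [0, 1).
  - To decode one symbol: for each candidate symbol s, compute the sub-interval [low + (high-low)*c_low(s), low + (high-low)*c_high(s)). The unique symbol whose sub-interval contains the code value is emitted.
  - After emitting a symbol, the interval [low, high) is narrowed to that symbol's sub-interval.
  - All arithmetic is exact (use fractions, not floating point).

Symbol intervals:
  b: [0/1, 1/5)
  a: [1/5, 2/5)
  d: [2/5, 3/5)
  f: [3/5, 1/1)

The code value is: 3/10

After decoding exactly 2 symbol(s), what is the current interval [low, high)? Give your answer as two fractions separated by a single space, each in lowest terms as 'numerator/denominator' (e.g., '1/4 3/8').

Step 1: interval [0/1, 1/1), width = 1/1 - 0/1 = 1/1
  'b': [0/1 + 1/1*0/1, 0/1 + 1/1*1/5) = [0/1, 1/5)
  'a': [0/1 + 1/1*1/5, 0/1 + 1/1*2/5) = [1/5, 2/5) <- contains code 3/10
  'd': [0/1 + 1/1*2/5, 0/1 + 1/1*3/5) = [2/5, 3/5)
  'f': [0/1 + 1/1*3/5, 0/1 + 1/1*1/1) = [3/5, 1/1)
  emit 'a', narrow to [1/5, 2/5)
Step 2: interval [1/5, 2/5), width = 2/5 - 1/5 = 1/5
  'b': [1/5 + 1/5*0/1, 1/5 + 1/5*1/5) = [1/5, 6/25)
  'a': [1/5 + 1/5*1/5, 1/5 + 1/5*2/5) = [6/25, 7/25)
  'd': [1/5 + 1/5*2/5, 1/5 + 1/5*3/5) = [7/25, 8/25) <- contains code 3/10
  'f': [1/5 + 1/5*3/5, 1/5 + 1/5*1/1) = [8/25, 2/5)
  emit 'd', narrow to [7/25, 8/25)

Answer: 7/25 8/25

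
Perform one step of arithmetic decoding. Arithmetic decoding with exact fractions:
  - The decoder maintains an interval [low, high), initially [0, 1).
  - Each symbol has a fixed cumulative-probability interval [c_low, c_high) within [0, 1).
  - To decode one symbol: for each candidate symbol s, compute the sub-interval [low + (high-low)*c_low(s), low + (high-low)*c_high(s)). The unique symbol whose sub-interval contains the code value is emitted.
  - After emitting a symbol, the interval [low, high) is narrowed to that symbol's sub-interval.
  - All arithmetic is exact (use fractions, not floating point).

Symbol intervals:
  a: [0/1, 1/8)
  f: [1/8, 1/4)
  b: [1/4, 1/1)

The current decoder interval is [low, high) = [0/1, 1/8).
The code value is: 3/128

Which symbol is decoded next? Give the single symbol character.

Answer: f

Derivation:
Interval width = high − low = 1/8 − 0/1 = 1/8
Scaled code = (code − low) / width = (3/128 − 0/1) / 1/8 = 3/16
  a: [0/1, 1/8) 
  f: [1/8, 1/4) ← scaled code falls here ✓
  b: [1/4, 1/1) 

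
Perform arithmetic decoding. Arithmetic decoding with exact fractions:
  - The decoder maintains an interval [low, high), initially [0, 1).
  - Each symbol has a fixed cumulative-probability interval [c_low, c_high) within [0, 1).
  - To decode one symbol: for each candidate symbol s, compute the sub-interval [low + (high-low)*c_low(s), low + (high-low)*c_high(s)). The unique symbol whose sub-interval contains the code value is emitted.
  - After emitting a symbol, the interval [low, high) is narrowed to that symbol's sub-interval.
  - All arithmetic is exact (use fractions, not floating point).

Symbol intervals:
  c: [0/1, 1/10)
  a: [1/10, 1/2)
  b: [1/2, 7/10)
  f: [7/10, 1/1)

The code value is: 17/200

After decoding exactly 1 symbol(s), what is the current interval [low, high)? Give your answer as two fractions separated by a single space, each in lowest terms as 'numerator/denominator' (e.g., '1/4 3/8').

Step 1: interval [0/1, 1/1), width = 1/1 - 0/1 = 1/1
  'c': [0/1 + 1/1*0/1, 0/1 + 1/1*1/10) = [0/1, 1/10) <- contains code 17/200
  'a': [0/1 + 1/1*1/10, 0/1 + 1/1*1/2) = [1/10, 1/2)
  'b': [0/1 + 1/1*1/2, 0/1 + 1/1*7/10) = [1/2, 7/10)
  'f': [0/1 + 1/1*7/10, 0/1 + 1/1*1/1) = [7/10, 1/1)
  emit 'c', narrow to [0/1, 1/10)

Answer: 0/1 1/10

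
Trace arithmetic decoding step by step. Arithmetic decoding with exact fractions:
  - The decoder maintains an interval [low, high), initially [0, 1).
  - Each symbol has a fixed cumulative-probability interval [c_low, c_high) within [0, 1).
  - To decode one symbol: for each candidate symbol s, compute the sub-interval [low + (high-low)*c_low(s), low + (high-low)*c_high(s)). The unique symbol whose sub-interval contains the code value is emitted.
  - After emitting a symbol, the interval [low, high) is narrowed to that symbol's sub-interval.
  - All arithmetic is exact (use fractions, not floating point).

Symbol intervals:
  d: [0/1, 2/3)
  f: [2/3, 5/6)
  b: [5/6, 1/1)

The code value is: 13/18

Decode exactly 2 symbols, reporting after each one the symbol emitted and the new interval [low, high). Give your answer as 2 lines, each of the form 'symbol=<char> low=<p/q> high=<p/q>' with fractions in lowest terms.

Answer: symbol=f low=2/3 high=5/6
symbol=d low=2/3 high=7/9

Derivation:
Step 1: interval [0/1, 1/1), width = 1/1 - 0/1 = 1/1
  'd': [0/1 + 1/1*0/1, 0/1 + 1/1*2/3) = [0/1, 2/3)
  'f': [0/1 + 1/1*2/3, 0/1 + 1/1*5/6) = [2/3, 5/6) <- contains code 13/18
  'b': [0/1 + 1/1*5/6, 0/1 + 1/1*1/1) = [5/6, 1/1)
  emit 'f', narrow to [2/3, 5/6)
Step 2: interval [2/3, 5/6), width = 5/6 - 2/3 = 1/6
  'd': [2/3 + 1/6*0/1, 2/3 + 1/6*2/3) = [2/3, 7/9) <- contains code 13/18
  'f': [2/3 + 1/6*2/3, 2/3 + 1/6*5/6) = [7/9, 29/36)
  'b': [2/3 + 1/6*5/6, 2/3 + 1/6*1/1) = [29/36, 5/6)
  emit 'd', narrow to [2/3, 7/9)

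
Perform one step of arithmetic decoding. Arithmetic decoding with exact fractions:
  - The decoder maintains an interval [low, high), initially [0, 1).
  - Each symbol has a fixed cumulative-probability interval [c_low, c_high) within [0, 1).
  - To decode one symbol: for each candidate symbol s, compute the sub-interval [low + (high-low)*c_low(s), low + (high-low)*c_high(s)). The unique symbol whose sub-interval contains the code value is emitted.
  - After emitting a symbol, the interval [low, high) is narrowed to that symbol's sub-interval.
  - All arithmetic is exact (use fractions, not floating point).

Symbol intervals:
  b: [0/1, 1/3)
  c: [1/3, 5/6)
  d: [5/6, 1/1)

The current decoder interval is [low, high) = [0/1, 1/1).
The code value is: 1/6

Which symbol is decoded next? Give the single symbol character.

Answer: b

Derivation:
Interval width = high − low = 1/1 − 0/1 = 1/1
Scaled code = (code − low) / width = (1/6 − 0/1) / 1/1 = 1/6
  b: [0/1, 1/3) ← scaled code falls here ✓
  c: [1/3, 5/6) 
  d: [5/6, 1/1) 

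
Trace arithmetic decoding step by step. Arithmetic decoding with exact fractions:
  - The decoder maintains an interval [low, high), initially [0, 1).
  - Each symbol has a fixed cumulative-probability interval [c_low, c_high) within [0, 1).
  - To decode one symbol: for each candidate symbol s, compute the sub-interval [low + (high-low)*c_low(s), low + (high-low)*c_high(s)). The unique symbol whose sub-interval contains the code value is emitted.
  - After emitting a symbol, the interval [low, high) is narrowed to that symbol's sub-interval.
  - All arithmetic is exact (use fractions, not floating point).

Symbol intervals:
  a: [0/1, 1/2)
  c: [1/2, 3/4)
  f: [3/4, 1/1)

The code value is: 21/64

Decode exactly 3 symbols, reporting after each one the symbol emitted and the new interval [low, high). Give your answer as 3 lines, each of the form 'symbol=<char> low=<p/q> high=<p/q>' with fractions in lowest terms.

Answer: symbol=a low=0/1 high=1/2
symbol=c low=1/4 high=3/8
symbol=c low=5/16 high=11/32

Derivation:
Step 1: interval [0/1, 1/1), width = 1/1 - 0/1 = 1/1
  'a': [0/1 + 1/1*0/1, 0/1 + 1/1*1/2) = [0/1, 1/2) <- contains code 21/64
  'c': [0/1 + 1/1*1/2, 0/1 + 1/1*3/4) = [1/2, 3/4)
  'f': [0/1 + 1/1*3/4, 0/1 + 1/1*1/1) = [3/4, 1/1)
  emit 'a', narrow to [0/1, 1/2)
Step 2: interval [0/1, 1/2), width = 1/2 - 0/1 = 1/2
  'a': [0/1 + 1/2*0/1, 0/1 + 1/2*1/2) = [0/1, 1/4)
  'c': [0/1 + 1/2*1/2, 0/1 + 1/2*3/4) = [1/4, 3/8) <- contains code 21/64
  'f': [0/1 + 1/2*3/4, 0/1 + 1/2*1/1) = [3/8, 1/2)
  emit 'c', narrow to [1/4, 3/8)
Step 3: interval [1/4, 3/8), width = 3/8 - 1/4 = 1/8
  'a': [1/4 + 1/8*0/1, 1/4 + 1/8*1/2) = [1/4, 5/16)
  'c': [1/4 + 1/8*1/2, 1/4 + 1/8*3/4) = [5/16, 11/32) <- contains code 21/64
  'f': [1/4 + 1/8*3/4, 1/4 + 1/8*1/1) = [11/32, 3/8)
  emit 'c', narrow to [5/16, 11/32)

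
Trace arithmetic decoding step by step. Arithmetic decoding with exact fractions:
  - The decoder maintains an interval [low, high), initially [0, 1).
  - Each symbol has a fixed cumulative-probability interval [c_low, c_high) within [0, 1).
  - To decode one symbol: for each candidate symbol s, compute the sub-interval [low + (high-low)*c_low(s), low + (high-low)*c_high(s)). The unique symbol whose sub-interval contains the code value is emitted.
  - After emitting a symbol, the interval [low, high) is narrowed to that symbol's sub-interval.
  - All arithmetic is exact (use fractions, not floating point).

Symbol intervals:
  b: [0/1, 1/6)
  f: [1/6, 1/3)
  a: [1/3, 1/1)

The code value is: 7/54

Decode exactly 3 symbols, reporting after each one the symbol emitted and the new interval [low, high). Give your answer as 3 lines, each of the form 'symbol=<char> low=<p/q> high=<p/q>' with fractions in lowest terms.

Step 1: interval [0/1, 1/1), width = 1/1 - 0/1 = 1/1
  'b': [0/1 + 1/1*0/1, 0/1 + 1/1*1/6) = [0/1, 1/6) <- contains code 7/54
  'f': [0/1 + 1/1*1/6, 0/1 + 1/1*1/3) = [1/6, 1/3)
  'a': [0/1 + 1/1*1/3, 0/1 + 1/1*1/1) = [1/3, 1/1)
  emit 'b', narrow to [0/1, 1/6)
Step 2: interval [0/1, 1/6), width = 1/6 - 0/1 = 1/6
  'b': [0/1 + 1/6*0/1, 0/1 + 1/6*1/6) = [0/1, 1/36)
  'f': [0/1 + 1/6*1/6, 0/1 + 1/6*1/3) = [1/36, 1/18)
  'a': [0/1 + 1/6*1/3, 0/1 + 1/6*1/1) = [1/18, 1/6) <- contains code 7/54
  emit 'a', narrow to [1/18, 1/6)
Step 3: interval [1/18, 1/6), width = 1/6 - 1/18 = 1/9
  'b': [1/18 + 1/9*0/1, 1/18 + 1/9*1/6) = [1/18, 2/27)
  'f': [1/18 + 1/9*1/6, 1/18 + 1/9*1/3) = [2/27, 5/54)
  'a': [1/18 + 1/9*1/3, 1/18 + 1/9*1/1) = [5/54, 1/6) <- contains code 7/54
  emit 'a', narrow to [5/54, 1/6)

Answer: symbol=b low=0/1 high=1/6
symbol=a low=1/18 high=1/6
symbol=a low=5/54 high=1/6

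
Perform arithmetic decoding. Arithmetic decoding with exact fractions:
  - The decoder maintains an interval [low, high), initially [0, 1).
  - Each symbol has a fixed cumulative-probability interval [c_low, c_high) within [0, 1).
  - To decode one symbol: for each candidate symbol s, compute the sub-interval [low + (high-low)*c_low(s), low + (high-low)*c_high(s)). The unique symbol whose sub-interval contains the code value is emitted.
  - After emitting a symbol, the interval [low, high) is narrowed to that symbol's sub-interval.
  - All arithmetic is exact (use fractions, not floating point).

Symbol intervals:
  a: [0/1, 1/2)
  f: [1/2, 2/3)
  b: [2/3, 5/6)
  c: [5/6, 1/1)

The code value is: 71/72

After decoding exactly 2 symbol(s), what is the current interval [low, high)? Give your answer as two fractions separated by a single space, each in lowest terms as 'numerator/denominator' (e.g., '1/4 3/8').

Step 1: interval [0/1, 1/1), width = 1/1 - 0/1 = 1/1
  'a': [0/1 + 1/1*0/1, 0/1 + 1/1*1/2) = [0/1, 1/2)
  'f': [0/1 + 1/1*1/2, 0/1 + 1/1*2/3) = [1/2, 2/3)
  'b': [0/1 + 1/1*2/3, 0/1 + 1/1*5/6) = [2/3, 5/6)
  'c': [0/1 + 1/1*5/6, 0/1 + 1/1*1/1) = [5/6, 1/1) <- contains code 71/72
  emit 'c', narrow to [5/6, 1/1)
Step 2: interval [5/6, 1/1), width = 1/1 - 5/6 = 1/6
  'a': [5/6 + 1/6*0/1, 5/6 + 1/6*1/2) = [5/6, 11/12)
  'f': [5/6 + 1/6*1/2, 5/6 + 1/6*2/3) = [11/12, 17/18)
  'b': [5/6 + 1/6*2/3, 5/6 + 1/6*5/6) = [17/18, 35/36)
  'c': [5/6 + 1/6*5/6, 5/6 + 1/6*1/1) = [35/36, 1/1) <- contains code 71/72
  emit 'c', narrow to [35/36, 1/1)

Answer: 35/36 1/1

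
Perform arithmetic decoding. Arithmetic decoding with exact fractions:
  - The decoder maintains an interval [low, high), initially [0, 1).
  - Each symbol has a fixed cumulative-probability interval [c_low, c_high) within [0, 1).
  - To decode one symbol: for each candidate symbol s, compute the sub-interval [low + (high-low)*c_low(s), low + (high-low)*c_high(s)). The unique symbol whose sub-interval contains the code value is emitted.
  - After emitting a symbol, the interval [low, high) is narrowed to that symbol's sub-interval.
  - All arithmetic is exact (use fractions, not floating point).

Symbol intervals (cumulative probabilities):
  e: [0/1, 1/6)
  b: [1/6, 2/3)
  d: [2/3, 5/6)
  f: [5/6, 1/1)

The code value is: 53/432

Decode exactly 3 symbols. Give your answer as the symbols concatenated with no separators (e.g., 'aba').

Answer: edb

Derivation:
Step 1: interval [0/1, 1/1), width = 1/1 - 0/1 = 1/1
  'e': [0/1 + 1/1*0/1, 0/1 + 1/1*1/6) = [0/1, 1/6) <- contains code 53/432
  'b': [0/1 + 1/1*1/6, 0/1 + 1/1*2/3) = [1/6, 2/3)
  'd': [0/1 + 1/1*2/3, 0/1 + 1/1*5/6) = [2/3, 5/6)
  'f': [0/1 + 1/1*5/6, 0/1 + 1/1*1/1) = [5/6, 1/1)
  emit 'e', narrow to [0/1, 1/6)
Step 2: interval [0/1, 1/6), width = 1/6 - 0/1 = 1/6
  'e': [0/1 + 1/6*0/1, 0/1 + 1/6*1/6) = [0/1, 1/36)
  'b': [0/1 + 1/6*1/6, 0/1 + 1/6*2/3) = [1/36, 1/9)
  'd': [0/1 + 1/6*2/3, 0/1 + 1/6*5/6) = [1/9, 5/36) <- contains code 53/432
  'f': [0/1 + 1/6*5/6, 0/1 + 1/6*1/1) = [5/36, 1/6)
  emit 'd', narrow to [1/9, 5/36)
Step 3: interval [1/9, 5/36), width = 5/36 - 1/9 = 1/36
  'e': [1/9 + 1/36*0/1, 1/9 + 1/36*1/6) = [1/9, 25/216)
  'b': [1/9 + 1/36*1/6, 1/9 + 1/36*2/3) = [25/216, 7/54) <- contains code 53/432
  'd': [1/9 + 1/36*2/3, 1/9 + 1/36*5/6) = [7/54, 29/216)
  'f': [1/9 + 1/36*5/6, 1/9 + 1/36*1/1) = [29/216, 5/36)
  emit 'b', narrow to [25/216, 7/54)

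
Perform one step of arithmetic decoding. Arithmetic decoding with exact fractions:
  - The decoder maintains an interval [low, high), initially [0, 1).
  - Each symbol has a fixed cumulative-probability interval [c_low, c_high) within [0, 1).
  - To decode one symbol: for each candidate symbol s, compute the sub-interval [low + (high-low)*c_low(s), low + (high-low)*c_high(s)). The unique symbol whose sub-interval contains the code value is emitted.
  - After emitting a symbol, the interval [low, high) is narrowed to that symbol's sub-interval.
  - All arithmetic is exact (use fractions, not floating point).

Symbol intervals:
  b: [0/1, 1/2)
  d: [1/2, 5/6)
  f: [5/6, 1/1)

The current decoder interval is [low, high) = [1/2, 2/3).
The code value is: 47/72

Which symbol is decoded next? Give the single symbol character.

Interval width = high − low = 2/3 − 1/2 = 1/6
Scaled code = (code − low) / width = (47/72 − 1/2) / 1/6 = 11/12
  b: [0/1, 1/2) 
  d: [1/2, 5/6) 
  f: [5/6, 1/1) ← scaled code falls here ✓

Answer: f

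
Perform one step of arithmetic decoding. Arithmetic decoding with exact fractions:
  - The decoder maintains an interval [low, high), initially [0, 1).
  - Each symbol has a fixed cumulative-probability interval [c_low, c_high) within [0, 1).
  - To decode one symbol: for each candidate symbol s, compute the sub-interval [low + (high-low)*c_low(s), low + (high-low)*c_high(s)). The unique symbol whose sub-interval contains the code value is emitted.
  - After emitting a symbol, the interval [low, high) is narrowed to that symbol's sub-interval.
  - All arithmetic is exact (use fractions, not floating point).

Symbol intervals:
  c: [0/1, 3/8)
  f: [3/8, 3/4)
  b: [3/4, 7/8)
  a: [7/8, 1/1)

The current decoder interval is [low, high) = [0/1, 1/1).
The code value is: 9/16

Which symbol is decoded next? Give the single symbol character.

Answer: f

Derivation:
Interval width = high − low = 1/1 − 0/1 = 1/1
Scaled code = (code − low) / width = (9/16 − 0/1) / 1/1 = 9/16
  c: [0/1, 3/8) 
  f: [3/8, 3/4) ← scaled code falls here ✓
  b: [3/4, 7/8) 
  a: [7/8, 1/1) 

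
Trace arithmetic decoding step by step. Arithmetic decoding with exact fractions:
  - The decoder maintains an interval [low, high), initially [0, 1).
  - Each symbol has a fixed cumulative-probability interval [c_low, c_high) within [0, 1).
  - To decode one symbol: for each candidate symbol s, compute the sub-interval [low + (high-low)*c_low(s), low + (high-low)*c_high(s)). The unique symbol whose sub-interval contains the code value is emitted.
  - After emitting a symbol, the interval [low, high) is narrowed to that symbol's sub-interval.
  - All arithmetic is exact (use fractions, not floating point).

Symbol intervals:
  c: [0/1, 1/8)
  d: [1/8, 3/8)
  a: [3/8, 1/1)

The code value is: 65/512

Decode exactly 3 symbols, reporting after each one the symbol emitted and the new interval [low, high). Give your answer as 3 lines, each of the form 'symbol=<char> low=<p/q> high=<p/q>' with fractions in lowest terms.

Step 1: interval [0/1, 1/1), width = 1/1 - 0/1 = 1/1
  'c': [0/1 + 1/1*0/1, 0/1 + 1/1*1/8) = [0/1, 1/8)
  'd': [0/1 + 1/1*1/8, 0/1 + 1/1*3/8) = [1/8, 3/8) <- contains code 65/512
  'a': [0/1 + 1/1*3/8, 0/1 + 1/1*1/1) = [3/8, 1/1)
  emit 'd', narrow to [1/8, 3/8)
Step 2: interval [1/8, 3/8), width = 3/8 - 1/8 = 1/4
  'c': [1/8 + 1/4*0/1, 1/8 + 1/4*1/8) = [1/8, 5/32) <- contains code 65/512
  'd': [1/8 + 1/4*1/8, 1/8 + 1/4*3/8) = [5/32, 7/32)
  'a': [1/8 + 1/4*3/8, 1/8 + 1/4*1/1) = [7/32, 3/8)
  emit 'c', narrow to [1/8, 5/32)
Step 3: interval [1/8, 5/32), width = 5/32 - 1/8 = 1/32
  'c': [1/8 + 1/32*0/1, 1/8 + 1/32*1/8) = [1/8, 33/256) <- contains code 65/512
  'd': [1/8 + 1/32*1/8, 1/8 + 1/32*3/8) = [33/256, 35/256)
  'a': [1/8 + 1/32*3/8, 1/8 + 1/32*1/1) = [35/256, 5/32)
  emit 'c', narrow to [1/8, 33/256)

Answer: symbol=d low=1/8 high=3/8
symbol=c low=1/8 high=5/32
symbol=c low=1/8 high=33/256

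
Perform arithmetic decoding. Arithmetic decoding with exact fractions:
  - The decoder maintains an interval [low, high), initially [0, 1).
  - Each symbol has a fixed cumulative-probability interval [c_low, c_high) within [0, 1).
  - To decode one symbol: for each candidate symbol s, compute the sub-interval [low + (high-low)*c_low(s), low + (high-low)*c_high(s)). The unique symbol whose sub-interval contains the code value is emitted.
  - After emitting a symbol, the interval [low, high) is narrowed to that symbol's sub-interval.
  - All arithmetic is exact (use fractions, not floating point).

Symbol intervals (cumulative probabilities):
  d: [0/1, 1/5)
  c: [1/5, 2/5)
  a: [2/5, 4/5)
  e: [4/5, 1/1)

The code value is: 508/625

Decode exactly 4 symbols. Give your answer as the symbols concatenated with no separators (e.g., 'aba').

Step 1: interval [0/1, 1/1), width = 1/1 - 0/1 = 1/1
  'd': [0/1 + 1/1*0/1, 0/1 + 1/1*1/5) = [0/1, 1/5)
  'c': [0/1 + 1/1*1/5, 0/1 + 1/1*2/5) = [1/5, 2/5)
  'a': [0/1 + 1/1*2/5, 0/1 + 1/1*4/5) = [2/5, 4/5)
  'e': [0/1 + 1/1*4/5, 0/1 + 1/1*1/1) = [4/5, 1/1) <- contains code 508/625
  emit 'e', narrow to [4/5, 1/1)
Step 2: interval [4/5, 1/1), width = 1/1 - 4/5 = 1/5
  'd': [4/5 + 1/5*0/1, 4/5 + 1/5*1/5) = [4/5, 21/25) <- contains code 508/625
  'c': [4/5 + 1/5*1/5, 4/5 + 1/5*2/5) = [21/25, 22/25)
  'a': [4/5 + 1/5*2/5, 4/5 + 1/5*4/5) = [22/25, 24/25)
  'e': [4/5 + 1/5*4/5, 4/5 + 1/5*1/1) = [24/25, 1/1)
  emit 'd', narrow to [4/5, 21/25)
Step 3: interval [4/5, 21/25), width = 21/25 - 4/5 = 1/25
  'd': [4/5 + 1/25*0/1, 4/5 + 1/25*1/5) = [4/5, 101/125)
  'c': [4/5 + 1/25*1/5, 4/5 + 1/25*2/5) = [101/125, 102/125) <- contains code 508/625
  'a': [4/5 + 1/25*2/5, 4/5 + 1/25*4/5) = [102/125, 104/125)
  'e': [4/5 + 1/25*4/5, 4/5 + 1/25*1/1) = [104/125, 21/25)
  emit 'c', narrow to [101/125, 102/125)
Step 4: interval [101/125, 102/125), width = 102/125 - 101/125 = 1/125
  'd': [101/125 + 1/125*0/1, 101/125 + 1/125*1/5) = [101/125, 506/625)
  'c': [101/125 + 1/125*1/5, 101/125 + 1/125*2/5) = [506/625, 507/625)
  'a': [101/125 + 1/125*2/5, 101/125 + 1/125*4/5) = [507/625, 509/625) <- contains code 508/625
  'e': [101/125 + 1/125*4/5, 101/125 + 1/125*1/1) = [509/625, 102/125)
  emit 'a', narrow to [507/625, 509/625)

Answer: edca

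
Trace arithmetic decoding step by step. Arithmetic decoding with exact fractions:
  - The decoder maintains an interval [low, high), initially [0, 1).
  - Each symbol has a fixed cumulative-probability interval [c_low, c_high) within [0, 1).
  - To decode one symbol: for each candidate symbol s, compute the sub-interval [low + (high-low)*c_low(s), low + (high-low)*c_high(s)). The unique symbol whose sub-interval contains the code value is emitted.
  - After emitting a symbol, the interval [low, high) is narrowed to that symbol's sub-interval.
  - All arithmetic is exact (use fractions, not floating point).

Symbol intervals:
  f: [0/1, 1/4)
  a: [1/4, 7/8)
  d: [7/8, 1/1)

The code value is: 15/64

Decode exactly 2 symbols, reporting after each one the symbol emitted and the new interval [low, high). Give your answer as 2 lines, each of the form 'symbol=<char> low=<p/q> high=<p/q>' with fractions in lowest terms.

Answer: symbol=f low=0/1 high=1/4
symbol=d low=7/32 high=1/4

Derivation:
Step 1: interval [0/1, 1/1), width = 1/1 - 0/1 = 1/1
  'f': [0/1 + 1/1*0/1, 0/1 + 1/1*1/4) = [0/1, 1/4) <- contains code 15/64
  'a': [0/1 + 1/1*1/4, 0/1 + 1/1*7/8) = [1/4, 7/8)
  'd': [0/1 + 1/1*7/8, 0/1 + 1/1*1/1) = [7/8, 1/1)
  emit 'f', narrow to [0/1, 1/4)
Step 2: interval [0/1, 1/4), width = 1/4 - 0/1 = 1/4
  'f': [0/1 + 1/4*0/1, 0/1 + 1/4*1/4) = [0/1, 1/16)
  'a': [0/1 + 1/4*1/4, 0/1 + 1/4*7/8) = [1/16, 7/32)
  'd': [0/1 + 1/4*7/8, 0/1 + 1/4*1/1) = [7/32, 1/4) <- contains code 15/64
  emit 'd', narrow to [7/32, 1/4)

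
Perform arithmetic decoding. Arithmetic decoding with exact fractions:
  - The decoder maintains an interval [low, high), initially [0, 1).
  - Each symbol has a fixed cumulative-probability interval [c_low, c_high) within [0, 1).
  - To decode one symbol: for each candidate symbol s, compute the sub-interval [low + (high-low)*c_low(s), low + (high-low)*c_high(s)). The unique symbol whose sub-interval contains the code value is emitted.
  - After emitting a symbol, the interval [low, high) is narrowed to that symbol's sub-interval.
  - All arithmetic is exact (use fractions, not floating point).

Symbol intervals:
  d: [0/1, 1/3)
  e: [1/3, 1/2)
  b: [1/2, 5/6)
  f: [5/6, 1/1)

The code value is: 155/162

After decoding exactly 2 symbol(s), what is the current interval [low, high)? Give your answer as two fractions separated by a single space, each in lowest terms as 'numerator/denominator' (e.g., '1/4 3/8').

Step 1: interval [0/1, 1/1), width = 1/1 - 0/1 = 1/1
  'd': [0/1 + 1/1*0/1, 0/1 + 1/1*1/3) = [0/1, 1/3)
  'e': [0/1 + 1/1*1/3, 0/1 + 1/1*1/2) = [1/3, 1/2)
  'b': [0/1 + 1/1*1/2, 0/1 + 1/1*5/6) = [1/2, 5/6)
  'f': [0/1 + 1/1*5/6, 0/1 + 1/1*1/1) = [5/6, 1/1) <- contains code 155/162
  emit 'f', narrow to [5/6, 1/1)
Step 2: interval [5/6, 1/1), width = 1/1 - 5/6 = 1/6
  'd': [5/6 + 1/6*0/1, 5/6 + 1/6*1/3) = [5/6, 8/9)
  'e': [5/6 + 1/6*1/3, 5/6 + 1/6*1/2) = [8/9, 11/12)
  'b': [5/6 + 1/6*1/2, 5/6 + 1/6*5/6) = [11/12, 35/36) <- contains code 155/162
  'f': [5/6 + 1/6*5/6, 5/6 + 1/6*1/1) = [35/36, 1/1)
  emit 'b', narrow to [11/12, 35/36)

Answer: 11/12 35/36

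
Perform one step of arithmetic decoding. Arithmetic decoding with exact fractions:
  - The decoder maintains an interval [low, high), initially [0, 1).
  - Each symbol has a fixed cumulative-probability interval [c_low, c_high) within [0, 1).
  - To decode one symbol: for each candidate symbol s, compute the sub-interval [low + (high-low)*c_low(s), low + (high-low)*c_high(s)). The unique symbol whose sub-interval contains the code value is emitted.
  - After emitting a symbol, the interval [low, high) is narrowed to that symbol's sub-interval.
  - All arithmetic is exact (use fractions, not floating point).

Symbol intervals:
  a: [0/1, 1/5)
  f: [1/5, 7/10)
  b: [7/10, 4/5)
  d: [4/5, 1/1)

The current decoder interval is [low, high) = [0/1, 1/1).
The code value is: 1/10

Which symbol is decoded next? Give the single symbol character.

Interval width = high − low = 1/1 − 0/1 = 1/1
Scaled code = (code − low) / width = (1/10 − 0/1) / 1/1 = 1/10
  a: [0/1, 1/5) ← scaled code falls here ✓
  f: [1/5, 7/10) 
  b: [7/10, 4/5) 
  d: [4/5, 1/1) 

Answer: a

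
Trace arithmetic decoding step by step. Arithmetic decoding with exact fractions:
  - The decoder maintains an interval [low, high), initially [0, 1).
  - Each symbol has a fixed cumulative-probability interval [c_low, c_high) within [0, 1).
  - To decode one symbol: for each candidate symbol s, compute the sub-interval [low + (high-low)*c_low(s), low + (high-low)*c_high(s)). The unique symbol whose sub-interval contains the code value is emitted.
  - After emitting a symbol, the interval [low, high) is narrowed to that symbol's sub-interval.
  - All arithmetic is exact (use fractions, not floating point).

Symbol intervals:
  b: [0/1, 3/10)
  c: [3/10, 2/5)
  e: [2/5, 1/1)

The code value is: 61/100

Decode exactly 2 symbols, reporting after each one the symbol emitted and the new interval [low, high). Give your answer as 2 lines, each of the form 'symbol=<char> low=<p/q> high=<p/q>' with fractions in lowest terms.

Step 1: interval [0/1, 1/1), width = 1/1 - 0/1 = 1/1
  'b': [0/1 + 1/1*0/1, 0/1 + 1/1*3/10) = [0/1, 3/10)
  'c': [0/1 + 1/1*3/10, 0/1 + 1/1*2/5) = [3/10, 2/5)
  'e': [0/1 + 1/1*2/5, 0/1 + 1/1*1/1) = [2/5, 1/1) <- contains code 61/100
  emit 'e', narrow to [2/5, 1/1)
Step 2: interval [2/5, 1/1), width = 1/1 - 2/5 = 3/5
  'b': [2/5 + 3/5*0/1, 2/5 + 3/5*3/10) = [2/5, 29/50)
  'c': [2/5 + 3/5*3/10, 2/5 + 3/5*2/5) = [29/50, 16/25) <- contains code 61/100
  'e': [2/5 + 3/5*2/5, 2/5 + 3/5*1/1) = [16/25, 1/1)
  emit 'c', narrow to [29/50, 16/25)

Answer: symbol=e low=2/5 high=1/1
symbol=c low=29/50 high=16/25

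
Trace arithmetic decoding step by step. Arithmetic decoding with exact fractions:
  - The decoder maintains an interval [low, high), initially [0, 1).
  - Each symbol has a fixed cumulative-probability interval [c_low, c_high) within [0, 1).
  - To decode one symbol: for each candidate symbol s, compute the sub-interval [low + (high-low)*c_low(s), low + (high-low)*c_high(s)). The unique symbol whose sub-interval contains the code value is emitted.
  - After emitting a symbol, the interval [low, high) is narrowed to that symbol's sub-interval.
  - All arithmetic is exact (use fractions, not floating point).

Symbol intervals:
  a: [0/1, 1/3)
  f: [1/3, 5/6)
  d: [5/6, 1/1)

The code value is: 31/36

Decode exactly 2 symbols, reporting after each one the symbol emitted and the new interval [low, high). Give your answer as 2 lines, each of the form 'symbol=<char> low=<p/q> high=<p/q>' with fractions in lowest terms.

Answer: symbol=d low=5/6 high=1/1
symbol=a low=5/6 high=8/9

Derivation:
Step 1: interval [0/1, 1/1), width = 1/1 - 0/1 = 1/1
  'a': [0/1 + 1/1*0/1, 0/1 + 1/1*1/3) = [0/1, 1/3)
  'f': [0/1 + 1/1*1/3, 0/1 + 1/1*5/6) = [1/3, 5/6)
  'd': [0/1 + 1/1*5/6, 0/1 + 1/1*1/1) = [5/6, 1/1) <- contains code 31/36
  emit 'd', narrow to [5/6, 1/1)
Step 2: interval [5/6, 1/1), width = 1/1 - 5/6 = 1/6
  'a': [5/6 + 1/6*0/1, 5/6 + 1/6*1/3) = [5/6, 8/9) <- contains code 31/36
  'f': [5/6 + 1/6*1/3, 5/6 + 1/6*5/6) = [8/9, 35/36)
  'd': [5/6 + 1/6*5/6, 5/6 + 1/6*1/1) = [35/36, 1/1)
  emit 'a', narrow to [5/6, 8/9)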